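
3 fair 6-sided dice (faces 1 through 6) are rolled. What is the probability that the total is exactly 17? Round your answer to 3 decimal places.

0.014

There are 6^3 = 216 equally likely outcomes.
The number of ordered 3-tuples from {1,…,6} summing to 17 is 3.
P(sum = 17) = 3/216 = 1/72 ≈ 0.014.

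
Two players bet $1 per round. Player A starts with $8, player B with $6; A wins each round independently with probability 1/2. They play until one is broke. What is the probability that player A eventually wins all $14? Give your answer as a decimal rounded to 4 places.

With a fair step, P(i) = ½P(i−1) + ½P(i+1) with P(0)=0, P(14)=1 has the linear solution P(i) = i/14.
P(8) = 8/14 = 4/7 ≈ 0.5714.

0.5714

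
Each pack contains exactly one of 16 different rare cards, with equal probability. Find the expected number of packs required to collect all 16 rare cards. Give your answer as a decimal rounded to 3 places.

After i distinct types are collected, each trial gives a new one with probability (16−i)/16, so the expected wait for the next new type is 16/(16−i).
E = 16/16 + 16/15 + 16/14 + 16/13 + 16/12 + 16/11 + 16/10 + 16/9 + 16/8 + 16/7 + 16/6 + 16/5 + 16/4 + 16/3 + 16/2 + 16/1 = 2436559/45045 ≈ 54.092.

54.092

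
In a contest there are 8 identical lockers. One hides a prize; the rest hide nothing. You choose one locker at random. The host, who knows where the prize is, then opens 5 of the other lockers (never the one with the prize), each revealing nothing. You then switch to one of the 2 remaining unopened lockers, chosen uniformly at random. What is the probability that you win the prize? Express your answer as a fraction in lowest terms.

7/16

Your original locker holds the prize with probability 1/8, so the other 7 collectively hold it with probability 7/8.
The host can always find 5 empty lockers to open, so the reveals don't change that 7/8; it is now spread over the 2 remaining unopened lockers.
P(win by switching) = (7/8) · (1/2) = 7/16.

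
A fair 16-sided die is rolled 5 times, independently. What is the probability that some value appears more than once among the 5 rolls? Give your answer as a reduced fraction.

P(all 5 different) = 16/16 · 15/16 · ··· · 12/16 = 4095/8192.
P(at least two equal) = 1 − 4095/8192 = 4097/8192.

4097/8192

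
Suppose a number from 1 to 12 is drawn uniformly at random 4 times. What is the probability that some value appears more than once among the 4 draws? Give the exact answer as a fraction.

P(all 4 different) = 12/12 · 11/12 · ··· · 9/12 = 55/96.
P(at least two equal) = 1 − 55/96 = 41/96.

41/96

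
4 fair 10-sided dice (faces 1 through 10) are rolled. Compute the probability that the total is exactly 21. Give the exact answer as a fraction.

There are 10^4 = 10000 equally likely outcomes.
The number of ordered 4-tuples from {1,…,10} summing to 21 is 660.
P(sum = 21) = 660/10000 = 33/500.

33/500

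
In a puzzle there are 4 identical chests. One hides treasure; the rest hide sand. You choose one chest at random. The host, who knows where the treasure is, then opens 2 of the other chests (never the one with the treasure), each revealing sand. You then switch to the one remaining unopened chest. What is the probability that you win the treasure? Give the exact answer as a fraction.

3/4

Your original chest holds the treasure with probability 1/4, so the other 3 collectively hold it with probability 3/4.
The host can always find 2 empty chests to open, so the reveals don't change that 3/4; it is now spread over the 1 remaining unopened chest.
P(win by switching) = (3/4) · (1/1) = 3/4.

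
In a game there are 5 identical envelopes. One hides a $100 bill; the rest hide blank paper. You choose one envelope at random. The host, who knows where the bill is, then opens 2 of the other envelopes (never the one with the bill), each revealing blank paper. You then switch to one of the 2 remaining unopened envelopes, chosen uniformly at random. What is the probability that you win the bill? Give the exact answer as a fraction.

Your original envelope holds the bill with probability 1/5, so the other 4 collectively hold it with probability 4/5.
The host can always find 2 empty envelopes to open, so the reveals don't change that 4/5; it is now spread over the 2 remaining unopened envelopes.
P(win by switching) = (4/5) · (1/2) = 2/5.

2/5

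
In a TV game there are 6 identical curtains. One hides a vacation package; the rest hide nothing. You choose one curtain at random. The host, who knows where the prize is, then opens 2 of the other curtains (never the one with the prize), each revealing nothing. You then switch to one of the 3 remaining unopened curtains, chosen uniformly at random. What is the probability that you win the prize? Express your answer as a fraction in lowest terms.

Your original curtain holds the prize with probability 1/6, so the other 5 collectively hold it with probability 5/6.
The host can always find 2 empty curtains to open, so the reveals don't change that 5/6; it is now spread over the 3 remaining unopened curtains.
P(win by switching) = (5/6) · (1/3) = 5/18.

5/18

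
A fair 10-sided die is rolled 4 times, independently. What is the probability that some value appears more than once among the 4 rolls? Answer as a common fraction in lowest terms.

P(all 4 different) = 10/10 · 9/10 · ··· · 7/10 = 63/125.
P(at least two equal) = 1 − 63/125 = 62/125.

62/125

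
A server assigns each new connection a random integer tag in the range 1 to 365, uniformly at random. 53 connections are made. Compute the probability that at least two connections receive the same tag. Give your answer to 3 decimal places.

0.981

It's easier to compute the probability that all 53 are distinct.
P(all distinct) = 365/365 · 364/365 · ··· · 313/365 ≈ 0.019.
So the probability of at least one match is 1 − 0.019 = 0.981.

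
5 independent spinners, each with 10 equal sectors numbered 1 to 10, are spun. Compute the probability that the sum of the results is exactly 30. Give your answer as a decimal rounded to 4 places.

0.0563

There are 10^5 = 100000 equally likely outcomes.
The number of ordered 5-tuples from {1,…,10} summing to 30 is 5631.
P(sum = 30) = 5631/100000 ≈ 0.0563.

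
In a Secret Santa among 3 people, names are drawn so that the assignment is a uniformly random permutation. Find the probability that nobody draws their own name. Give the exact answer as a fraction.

1/3

This is the derangement probability: permutations of 3 with no fixed point.
D(3) = 3! · (1 − 1/1! + 1/2! − ··· + (−1)^3/3!) = 2.
P = 2/6 = 1/3.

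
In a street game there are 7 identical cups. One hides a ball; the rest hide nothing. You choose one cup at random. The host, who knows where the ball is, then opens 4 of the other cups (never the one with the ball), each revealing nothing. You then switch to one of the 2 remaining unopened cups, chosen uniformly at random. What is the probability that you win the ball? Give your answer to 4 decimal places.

Your original cup holds the ball with probability 1/7, so the other 6 collectively hold it with probability 6/7.
The host can always find 4 empty cups to open, so the reveals don't change that 6/7; it is now spread over the 2 remaining unopened cups.
P(win by switching) = (6/7) · (1/2) = 3/7 ≈ 0.4286.

0.4286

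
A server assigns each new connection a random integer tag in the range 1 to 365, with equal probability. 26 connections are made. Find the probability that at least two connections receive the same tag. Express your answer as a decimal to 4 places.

0.5982

It's easier to compute the probability that all 26 are distinct.
P(all distinct) = 365/365 · 364/365 · ··· · 340/365 ≈ 0.4018.
So the probability of at least one match is 1 − 0.4018 = 0.5982.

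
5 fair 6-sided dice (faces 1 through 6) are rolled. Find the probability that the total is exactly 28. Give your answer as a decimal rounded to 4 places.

0.0019

There are 6^5 = 7776 equally likely outcomes.
The number of ordered 5-tuples from {1,…,6} summing to 28 is 15.
P(sum = 28) = 15/7776 = 5/2592 ≈ 0.0019.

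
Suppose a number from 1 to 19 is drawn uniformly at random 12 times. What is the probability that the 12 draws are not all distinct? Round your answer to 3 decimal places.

0.989

P(all 12 different) = 19/19 · 18/19 · ··· · 8/19 ≈ 0.011.
P(at least two equal) = 1 − 0.011 = 0.989.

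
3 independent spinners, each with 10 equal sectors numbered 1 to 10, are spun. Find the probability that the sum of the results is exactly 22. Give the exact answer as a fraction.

There are 10^3 = 1000 equally likely outcomes.
The number of ordered 3-tuples from {1,…,10} summing to 22 is 45.
P(sum = 22) = 45/1000 = 9/200.

9/200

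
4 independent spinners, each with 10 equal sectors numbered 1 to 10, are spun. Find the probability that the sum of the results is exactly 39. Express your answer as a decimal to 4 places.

There are 10^4 = 10000 equally likely outcomes.
The number of ordered 4-tuples from {1,…,10} summing to 39 is 4.
P(sum = 39) = 4/10000 = 1/2500 ≈ 0.0004.

0.0004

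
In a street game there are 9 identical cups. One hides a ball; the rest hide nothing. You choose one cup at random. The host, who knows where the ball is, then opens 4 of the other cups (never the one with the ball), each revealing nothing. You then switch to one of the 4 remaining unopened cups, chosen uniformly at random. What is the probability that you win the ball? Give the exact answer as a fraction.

Your original cup holds the ball with probability 1/9, so the other 8 collectively hold it with probability 8/9.
The host can always find 4 empty cups to open, so the reveals don't change that 8/9; it is now spread over the 4 remaining unopened cups.
P(win by switching) = (8/9) · (1/4) = 2/9.

2/9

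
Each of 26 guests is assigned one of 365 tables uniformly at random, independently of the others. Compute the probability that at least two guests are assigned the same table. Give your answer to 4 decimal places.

0.5982

It's easier to compute the probability that all 26 are distinct.
P(all distinct) = 365/365 · 364/365 · ··· · 340/365 ≈ 0.4018.
So the probability of at least one match is 1 − 0.4018 = 0.5982.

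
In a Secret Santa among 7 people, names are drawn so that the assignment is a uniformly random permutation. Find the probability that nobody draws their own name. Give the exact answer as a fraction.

103/280

This is the derangement probability: permutations of 7 with no fixed point.
D(7) = 7! · (1 − 1/1! + 1/2! − ··· + (−1)^7/7!) = 1854.
P = 1854/5040 = 103/280.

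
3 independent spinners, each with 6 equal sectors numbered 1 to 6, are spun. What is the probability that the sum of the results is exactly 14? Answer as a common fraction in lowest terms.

5/72

There are 6^3 = 216 equally likely outcomes.
The number of ordered 3-tuples from {1,…,6} summing to 14 is 15.
P(sum = 14) = 15/216 = 5/72.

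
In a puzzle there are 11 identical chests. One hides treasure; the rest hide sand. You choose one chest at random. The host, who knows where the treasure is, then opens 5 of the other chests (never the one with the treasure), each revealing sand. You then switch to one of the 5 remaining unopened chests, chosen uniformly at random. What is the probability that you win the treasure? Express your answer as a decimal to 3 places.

Your original chest holds the treasure with probability 1/11, so the other 10 collectively hold it with probability 10/11.
The host can always find 5 empty chests to open, so the reveals don't change that 10/11; it is now spread over the 5 remaining unopened chests.
P(win by switching) = (10/11) · (1/5) = 2/11 ≈ 0.182.

0.182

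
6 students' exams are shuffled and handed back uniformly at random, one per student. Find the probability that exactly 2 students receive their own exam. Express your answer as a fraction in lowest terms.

Choose which 2 of the 6 are fixed: C(6,2) = 15 ways.
The remaining 4 must have no fixed point: D(4) = 9.
P = 15·9/720 = 3/16.

3/16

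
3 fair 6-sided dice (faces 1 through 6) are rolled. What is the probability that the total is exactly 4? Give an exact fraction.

1/72

There are 6^3 = 216 equally likely outcomes.
The number of ordered 3-tuples from {1,…,6} summing to 4 is 3.
P(sum = 4) = 3/216 = 1/72.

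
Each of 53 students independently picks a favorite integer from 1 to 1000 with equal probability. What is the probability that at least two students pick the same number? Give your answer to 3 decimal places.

0.754

It's easier to compute the probability that all 53 are distinct.
P(all distinct) = 1000/1000 · 999/1000 · ··· · 948/1000 ≈ 0.246.
So the probability of at least one match is 1 − 0.246 = 0.754.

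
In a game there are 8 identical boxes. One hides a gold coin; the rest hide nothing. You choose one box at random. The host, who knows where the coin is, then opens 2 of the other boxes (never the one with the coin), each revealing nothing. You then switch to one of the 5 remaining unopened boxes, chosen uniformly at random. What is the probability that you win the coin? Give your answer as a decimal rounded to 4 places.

0.1750

Your original box holds the coin with probability 1/8, so the other 7 collectively hold it with probability 7/8.
The host can always find 2 empty boxes to open, so the reveals don't change that 7/8; it is now spread over the 5 remaining unopened boxes.
P(win by switching) = (7/8) · (1/5) = 7/40 ≈ 0.1750.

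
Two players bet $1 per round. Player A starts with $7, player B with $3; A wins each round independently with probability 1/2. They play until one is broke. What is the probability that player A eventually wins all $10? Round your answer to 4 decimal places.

0.7000

With a fair step, P(i) = ½P(i−1) + ½P(i+1) with P(0)=0, P(10)=1 has the linear solution P(i) = i/10.
P(7) = 7/10 ≈ 0.7000.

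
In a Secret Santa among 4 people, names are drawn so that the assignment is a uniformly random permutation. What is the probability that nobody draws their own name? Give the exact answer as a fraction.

3/8

This is the derangement probability: permutations of 4 with no fixed point.
D(4) = 4! · (1 − 1/1! + 1/2! − ··· + (−1)^4/4!) = 9.
P = 9/24 = 3/8.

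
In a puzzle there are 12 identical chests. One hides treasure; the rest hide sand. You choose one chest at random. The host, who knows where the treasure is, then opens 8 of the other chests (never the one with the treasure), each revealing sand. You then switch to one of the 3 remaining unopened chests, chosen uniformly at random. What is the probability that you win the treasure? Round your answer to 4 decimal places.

Your original chest holds the treasure with probability 1/12, so the other 11 collectively hold it with probability 11/12.
The host can always find 8 empty chests to open, so the reveals don't change that 11/12; it is now spread over the 3 remaining unopened chests.
P(win by switching) = (11/12) · (1/3) = 11/36 ≈ 0.3056.

0.3056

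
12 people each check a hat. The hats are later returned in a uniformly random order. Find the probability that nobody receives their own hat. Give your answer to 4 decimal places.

This is the derangement probability: permutations of 12 with no fixed point.
D(12) = 12! · (1 − 1/1! + 1/2! − ··· + (−1)^12/12!) = 176214841.
P = 176214841/479001600 = 16019531/43545600 ≈ 0.3679.

0.3679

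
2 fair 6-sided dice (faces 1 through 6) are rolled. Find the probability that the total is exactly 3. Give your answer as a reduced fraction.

1/18

There are 6^2 = 36 equally likely outcomes.
The number of ordered 2-tuples from {1,…,6} summing to 3 is 2.
P(sum = 3) = 2/36 = 1/18.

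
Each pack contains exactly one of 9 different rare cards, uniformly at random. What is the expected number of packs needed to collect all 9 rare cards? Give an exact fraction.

7129/280

After i distinct types are collected, each trial gives a new one with probability (9−i)/9, so the expected wait for the next new type is 9/(9−i).
E = 9/9 + 9/8 + 9/7 + 9/6 + 9/5 + 9/4 + 9/3 + 9/2 + 9/1 = 7129/280.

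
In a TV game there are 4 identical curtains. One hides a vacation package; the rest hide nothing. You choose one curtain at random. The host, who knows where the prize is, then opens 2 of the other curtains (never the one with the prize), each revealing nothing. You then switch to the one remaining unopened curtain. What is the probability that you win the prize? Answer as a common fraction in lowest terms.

3/4

Your original curtain holds the prize with probability 1/4, so the other 3 collectively hold it with probability 3/4.
The host can always find 2 empty curtains to open, so the reveals don't change that 3/4; it is now spread over the 1 remaining unopened curtain.
P(win by switching) = (3/4) · (1/1) = 3/4.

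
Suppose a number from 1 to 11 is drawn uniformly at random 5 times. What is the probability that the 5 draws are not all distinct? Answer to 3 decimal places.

P(all 5 different) = 11/11 · 10/11 · ··· · 7/11 ≈ 0.344.
P(at least two equal) = 1 − 0.344 = 0.656.

0.656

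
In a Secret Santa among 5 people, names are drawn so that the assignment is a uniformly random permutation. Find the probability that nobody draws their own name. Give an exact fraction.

This is the derangement probability: permutations of 5 with no fixed point.
D(5) = 5! · (1 − 1/1! + 1/2! − ··· + (−1)^5/5!) = 44.
P = 44/120 = 11/30.

11/30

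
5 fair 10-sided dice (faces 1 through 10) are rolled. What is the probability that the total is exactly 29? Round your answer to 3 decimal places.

There are 10^5 = 100000 equally likely outcomes.
The number of ordered 5-tuples from {1,…,10} summing to 29 is 5875.
P(sum = 29) = 5875/100000 = 47/800 ≈ 0.059.

0.059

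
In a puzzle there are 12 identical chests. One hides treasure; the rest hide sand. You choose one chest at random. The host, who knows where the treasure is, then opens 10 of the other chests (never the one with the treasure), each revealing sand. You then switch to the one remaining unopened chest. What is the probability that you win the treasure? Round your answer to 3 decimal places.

Your original chest holds the treasure with probability 1/12, so the other 11 collectively hold it with probability 11/12.
The host can always find 10 empty chests to open, so the reveals don't change that 11/12; it is now spread over the 1 remaining unopened chest.
P(win by switching) = (11/12) · (1/1) = 11/12 ≈ 0.917.

0.917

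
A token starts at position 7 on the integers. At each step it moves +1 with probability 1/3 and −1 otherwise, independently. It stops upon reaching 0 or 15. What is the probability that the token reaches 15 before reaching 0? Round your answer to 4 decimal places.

Let r = q/p = (2/3)/(1/3) = 2. The recurrence P(i) = p·P(i+1) + q·P(i−1) with P(0)=0, P(15)=1 gives P(i) = (1 − r^i)/(1 − r^15).
P(7) = (1 − (2)^7) / (1 − (2)^15) = 127/32767 ≈ 0.0039.

0.0039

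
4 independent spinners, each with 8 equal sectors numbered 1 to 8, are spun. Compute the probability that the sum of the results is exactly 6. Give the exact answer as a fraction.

5/2048

There are 8^4 = 4096 equally likely outcomes.
The number of ordered 4-tuples from {1,…,8} summing to 6 is 10.
P(sum = 6) = 10/4096 = 5/2048.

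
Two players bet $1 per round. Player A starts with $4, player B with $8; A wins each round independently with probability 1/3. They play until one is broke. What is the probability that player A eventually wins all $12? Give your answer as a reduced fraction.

1/273

Let r = q/p = (2/3)/(1/3) = 2. The recurrence P(i) = p·P(i+1) + q·P(i−1) with P(0)=0, P(12)=1 gives P(i) = (1 − r^i)/(1 − r^12).
P(4) = (1 − (2)^4) / (1 − (2)^12) = 1/273.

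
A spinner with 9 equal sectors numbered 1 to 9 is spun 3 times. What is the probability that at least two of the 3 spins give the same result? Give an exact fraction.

25/81

P(all 3 different) = 9/9 · 8/9 · ··· · 7/9 = 56/81.
P(at least two equal) = 1 − 56/81 = 25/81.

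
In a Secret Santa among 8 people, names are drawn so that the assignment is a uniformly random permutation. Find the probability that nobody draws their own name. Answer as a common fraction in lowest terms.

2119/5760

This is the derangement probability: permutations of 8 with no fixed point.
D(8) = 8! · (1 − 1/1! + 1/2! − ··· + (−1)^8/8!) = 14833.
P = 14833/40320 = 2119/5760.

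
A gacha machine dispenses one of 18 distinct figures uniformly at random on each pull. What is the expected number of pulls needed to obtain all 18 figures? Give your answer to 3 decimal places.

After i distinct types are collected, each trial gives a new one with probability (18−i)/18, so the expected wait for the next new type is 18/(18−i).
E = 18/18 + 18/17 + 18/16 + 18/15 + 18/14 + 18/13 + 18/12 + 18/11 + 18/10 + 18/9 + 18/8 + 18/7 + 18/6 + 18/5 + 18/4 + 18/3 + 18/2 + 18/1 = 42822903/680680 ≈ 62.912.

62.912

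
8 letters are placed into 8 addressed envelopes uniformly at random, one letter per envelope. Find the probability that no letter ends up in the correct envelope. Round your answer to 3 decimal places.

This is the derangement probability: permutations of 8 with no fixed point.
D(8) = 8! · (1 − 1/1! + 1/2! − ··· + (−1)^8/8!) = 14833.
P = 14833/40320 = 2119/5760 ≈ 0.368.

0.368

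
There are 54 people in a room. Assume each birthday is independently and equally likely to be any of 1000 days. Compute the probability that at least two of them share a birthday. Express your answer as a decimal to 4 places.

It's easier to compute the probability that all 54 are distinct.
P(all distinct) = 1000/1000 · 999/1000 · ··· · 947/1000 ≈ 0.2329.
So the probability of at least one match is 1 − 0.2329 = 0.7671.

0.7671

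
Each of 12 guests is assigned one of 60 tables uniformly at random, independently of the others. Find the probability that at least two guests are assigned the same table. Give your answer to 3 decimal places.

It's easier to compute the probability that all 12 are distinct.
P(all distinct) = 60/60 · 59/60 · ··· · 49/60 ≈ 0.308.
So the probability of at least one match is 1 − 0.308 = 0.692.

0.692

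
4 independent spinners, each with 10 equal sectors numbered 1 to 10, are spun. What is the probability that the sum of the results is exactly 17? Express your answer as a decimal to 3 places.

There are 10^4 = 10000 equally likely outcomes.
The number of ordered 4-tuples from {1,…,10} summing to 17 is 480.
P(sum = 17) = 480/10000 = 6/125 ≈ 0.048.

0.048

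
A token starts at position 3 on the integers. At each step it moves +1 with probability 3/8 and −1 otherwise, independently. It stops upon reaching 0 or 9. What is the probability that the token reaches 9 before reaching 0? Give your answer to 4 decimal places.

0.0370

Let r = q/p = (5/8)/(3/8) = 5/3. The recurrence P(i) = p·P(i+1) + q·P(i−1) with P(0)=0, P(9)=1 gives P(i) = (1 − r^i)/(1 − r^9).
P(3) = (1 − (5/3)^3) / (1 − (5/3)^9) = 729/19729 ≈ 0.0370.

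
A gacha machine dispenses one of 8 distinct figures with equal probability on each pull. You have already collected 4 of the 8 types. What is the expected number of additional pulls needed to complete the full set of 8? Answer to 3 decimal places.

16.667

Starting from 4 distinct types, each trial gives a new one with probability (8−i)/8 when i types are held, so the wait for the next new type is 8/(8−i).
E = 8/4 + 8/3 + 8/2 + 8/1 = 50/3 ≈ 16.667.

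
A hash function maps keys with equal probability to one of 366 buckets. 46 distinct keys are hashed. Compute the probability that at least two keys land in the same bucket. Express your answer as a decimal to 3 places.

It's easier to compute the probability that all 46 are distinct.
P(all distinct) = 366/366 · 365/366 · ··· · 321/366 ≈ 0.052.
So the probability of at least one match is 1 − 0.052 = 0.948.

0.948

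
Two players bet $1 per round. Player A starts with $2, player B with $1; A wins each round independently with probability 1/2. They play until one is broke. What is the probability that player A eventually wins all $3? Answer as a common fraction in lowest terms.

2/3

With a fair step, P(i) = ½P(i−1) + ½P(i+1) with P(0)=0, P(3)=1 has the linear solution P(i) = i/3.
P(2) = 2/3.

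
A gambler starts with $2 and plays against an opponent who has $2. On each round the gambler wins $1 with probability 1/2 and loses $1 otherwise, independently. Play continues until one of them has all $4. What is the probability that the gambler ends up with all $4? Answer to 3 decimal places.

With a fair step, P(i) = ½P(i−1) + ½P(i+1) with P(0)=0, P(4)=1 has the linear solution P(i) = i/4.
P(2) = 2/4 = 1/2 ≈ 0.500.

0.500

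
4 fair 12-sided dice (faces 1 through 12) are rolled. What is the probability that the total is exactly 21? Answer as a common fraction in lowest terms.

229/5184

There are 12^4 = 20736 equally likely outcomes.
The number of ordered 4-tuples from {1,…,12} summing to 21 is 916.
P(sum = 21) = 916/20736 = 229/5184.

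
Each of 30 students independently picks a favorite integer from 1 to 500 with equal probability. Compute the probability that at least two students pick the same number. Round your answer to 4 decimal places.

It's easier to compute the probability that all 30 are distinct.
P(all distinct) = 500/500 · 499/500 · ··· · 471/500 ≈ 0.4116.
So the probability of at least one match is 1 − 0.4116 = 0.5884.

0.5884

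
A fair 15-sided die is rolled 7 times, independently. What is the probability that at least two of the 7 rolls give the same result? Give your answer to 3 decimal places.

P(all 7 different) = 15/15 · 14/15 · ··· · 9/15 ≈ 0.190.
P(at least two equal) = 1 − 0.190 = 0.810.

0.810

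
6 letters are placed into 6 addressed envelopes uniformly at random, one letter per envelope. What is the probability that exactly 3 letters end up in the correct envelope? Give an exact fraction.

1/18

Choose which 3 of the 6 are fixed: C(6,3) = 20 ways.
The remaining 3 must have no fixed point: D(3) = 2.
P = 20·2/720 = 1/18.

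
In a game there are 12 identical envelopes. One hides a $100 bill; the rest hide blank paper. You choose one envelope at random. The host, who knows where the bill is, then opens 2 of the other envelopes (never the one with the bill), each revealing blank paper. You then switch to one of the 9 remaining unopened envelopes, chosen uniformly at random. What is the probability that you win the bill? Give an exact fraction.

Your original envelope holds the bill with probability 1/12, so the other 11 collectively hold it with probability 11/12.
The host can always find 2 empty envelopes to open, so the reveals don't change that 11/12; it is now spread over the 9 remaining unopened envelopes.
P(win by switching) = (11/12) · (1/9) = 11/108.

11/108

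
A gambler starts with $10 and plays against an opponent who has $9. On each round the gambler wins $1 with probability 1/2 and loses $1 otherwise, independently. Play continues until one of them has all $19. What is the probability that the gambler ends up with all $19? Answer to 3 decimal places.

With a fair step, P(i) = ½P(i−1) + ½P(i+1) with P(0)=0, P(19)=1 has the linear solution P(i) = i/19.
P(10) = 10/19 ≈ 0.526.

0.526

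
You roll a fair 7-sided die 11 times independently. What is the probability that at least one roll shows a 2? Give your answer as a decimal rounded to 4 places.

P(no roll shows a 2) = (6/7)^11 ≈ 0.1835.
P(at least one) = 1 − 0.1835 = 0.8165.

0.8165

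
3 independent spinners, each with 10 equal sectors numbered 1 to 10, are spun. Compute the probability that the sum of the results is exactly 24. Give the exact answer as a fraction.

7/250

There are 10^3 = 1000 equally likely outcomes.
The number of ordered 3-tuples from {1,…,10} summing to 24 is 28.
P(sum = 24) = 28/1000 = 7/250.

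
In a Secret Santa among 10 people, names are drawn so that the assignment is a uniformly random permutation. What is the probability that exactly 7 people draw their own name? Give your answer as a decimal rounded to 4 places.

Choose which 7 of the 10 are fixed: C(10,7) = 120 ways.
The remaining 3 must have no fixed point: D(3) = 2.
P = 120·2/3628800 = 1/15120 ≈ 0.0001.

0.0001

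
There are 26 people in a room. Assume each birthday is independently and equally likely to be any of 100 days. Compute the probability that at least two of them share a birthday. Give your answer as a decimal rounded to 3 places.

0.972

It's easier to compute the probability that all 26 are distinct.
P(all distinct) = 100/100 · 99/100 · ··· · 75/100 ≈ 0.028.
So the probability of at least one match is 1 − 0.028 = 0.972.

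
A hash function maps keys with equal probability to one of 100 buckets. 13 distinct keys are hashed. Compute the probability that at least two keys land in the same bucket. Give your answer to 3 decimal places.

0.557

It's easier to compute the probability that all 13 are distinct.
P(all distinct) = 100/100 · 99/100 · ··· · 88/100 ≈ 0.443.
So the probability of at least one match is 1 − 0.443 = 0.557.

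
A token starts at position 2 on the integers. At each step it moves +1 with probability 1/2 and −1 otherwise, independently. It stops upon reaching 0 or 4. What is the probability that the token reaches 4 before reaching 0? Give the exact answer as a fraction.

With a fair step, P(i) = ½P(i−1) + ½P(i+1) with P(0)=0, P(4)=1 has the linear solution P(i) = i/4.
P(2) = 2/4 = 1/2.

1/2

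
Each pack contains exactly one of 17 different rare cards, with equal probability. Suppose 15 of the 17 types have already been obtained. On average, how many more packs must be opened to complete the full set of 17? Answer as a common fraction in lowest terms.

51/2

Starting from 15 distinct types, each trial gives a new one with probability (17−i)/17 when i types are held, so the wait for the next new type is 17/(17−i).
E = 17/2 + 17/1 = 51/2.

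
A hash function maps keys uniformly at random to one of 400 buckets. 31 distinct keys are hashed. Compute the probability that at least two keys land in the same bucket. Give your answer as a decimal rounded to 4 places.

It's easier to compute the probability that all 31 are distinct.
P(all distinct) = 400/400 · 399/400 · ··· · 370/400 ≈ 0.3032.
So the probability of at least one match is 1 − 0.3032 = 0.6968.

0.6968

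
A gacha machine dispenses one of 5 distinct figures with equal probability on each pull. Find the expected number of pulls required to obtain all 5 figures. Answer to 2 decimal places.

After i distinct types are collected, each trial gives a new one with probability (5−i)/5, so the expected wait for the next new type is 5/(5−i).
E = 5/5 + 5/4 + 5/3 + 5/2 + 5/1 = 137/12 ≈ 11.42.

11.42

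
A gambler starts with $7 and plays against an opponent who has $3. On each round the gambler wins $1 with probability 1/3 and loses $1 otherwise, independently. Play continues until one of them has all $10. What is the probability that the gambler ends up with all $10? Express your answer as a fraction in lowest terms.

Let r = q/p = (2/3)/(1/3) = 2. The recurrence P(i) = p·P(i+1) + q·P(i−1) with P(0)=0, P(10)=1 gives P(i) = (1 − r^i)/(1 − r^10).
P(7) = (1 − (2)^7) / (1 − (2)^10) = 127/1023.

127/1023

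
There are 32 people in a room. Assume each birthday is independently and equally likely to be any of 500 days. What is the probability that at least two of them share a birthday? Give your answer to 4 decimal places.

0.6371

It's easier to compute the probability that all 32 are distinct.
P(all distinct) = 500/500 · 499/500 · ··· · 469/500 ≈ 0.3629.
So the probability of at least one match is 1 − 0.3629 = 0.6371.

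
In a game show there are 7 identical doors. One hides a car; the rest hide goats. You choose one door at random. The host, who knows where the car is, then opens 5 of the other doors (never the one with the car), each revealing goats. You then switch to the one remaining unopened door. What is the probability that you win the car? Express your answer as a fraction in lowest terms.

6/7

Your original door holds the car with probability 1/7, so the other 6 collectively hold it with probability 6/7.
The host can always find 5 empty doors to open, so the reveals don't change that 6/7; it is now spread over the 1 remaining unopened door.
P(win by switching) = (6/7) · (1/1) = 6/7.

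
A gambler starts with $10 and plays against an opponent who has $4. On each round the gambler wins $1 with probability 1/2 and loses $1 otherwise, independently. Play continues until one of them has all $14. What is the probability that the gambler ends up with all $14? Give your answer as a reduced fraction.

5/7

With a fair step, P(i) = ½P(i−1) + ½P(i+1) with P(0)=0, P(14)=1 has the linear solution P(i) = i/14.
P(10) = 10/14 = 5/7.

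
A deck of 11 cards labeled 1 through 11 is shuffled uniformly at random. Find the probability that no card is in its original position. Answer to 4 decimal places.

0.3679

This is the derangement probability: permutations of 11 with no fixed point.
D(11) = 11! · (1 − 1/1! + 1/2! − ··· + (−1)^11/11!) = 14684570.
P = 14684570/39916800 = 1468457/3991680 ≈ 0.3679.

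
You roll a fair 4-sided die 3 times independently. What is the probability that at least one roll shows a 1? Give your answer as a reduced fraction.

P(no roll shows a 1) = (3/4)^3 = 27/64.
P(at least one) = 1 − 27/64 = 37/64.

37/64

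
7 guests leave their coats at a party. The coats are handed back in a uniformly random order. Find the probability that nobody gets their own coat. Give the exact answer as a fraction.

103/280

This is the derangement probability: permutations of 7 with no fixed point.
D(7) = 7! · (1 − 1/1! + 1/2! − ··· + (−1)^7/7!) = 1854.
P = 1854/5040 = 103/280.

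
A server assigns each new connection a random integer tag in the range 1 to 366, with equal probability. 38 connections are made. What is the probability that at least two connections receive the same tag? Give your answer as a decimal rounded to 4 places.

It's easier to compute the probability that all 38 are distinct.
P(all distinct) = 366/366 · 365/366 · ··· · 329/366 ≈ 0.1367.
So the probability of at least one match is 1 − 0.1367 = 0.8633.

0.8633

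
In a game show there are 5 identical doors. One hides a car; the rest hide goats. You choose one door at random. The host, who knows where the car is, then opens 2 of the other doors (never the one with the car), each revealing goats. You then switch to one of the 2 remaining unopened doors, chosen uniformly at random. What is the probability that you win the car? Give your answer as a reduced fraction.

2/5

Your original door holds the car with probability 1/5, so the other 4 collectively hold it with probability 4/5.
The host can always find 2 empty doors to open, so the reveals don't change that 4/5; it is now spread over the 2 remaining unopened doors.
P(win by switching) = (4/5) · (1/2) = 2/5.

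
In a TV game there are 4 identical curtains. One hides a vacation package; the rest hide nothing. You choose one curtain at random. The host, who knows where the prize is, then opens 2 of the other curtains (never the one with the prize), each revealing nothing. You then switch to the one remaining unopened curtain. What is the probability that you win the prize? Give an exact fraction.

3/4

Your original curtain holds the prize with probability 1/4, so the other 3 collectively hold it with probability 3/4.
The host can always find 2 empty curtains to open, so the reveals don't change that 3/4; it is now spread over the 1 remaining unopened curtain.
P(win by switching) = (3/4) · (1/1) = 3/4.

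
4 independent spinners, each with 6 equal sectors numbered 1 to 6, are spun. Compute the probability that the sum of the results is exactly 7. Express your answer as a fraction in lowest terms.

There are 6^4 = 1296 equally likely outcomes.
The number of ordered 4-tuples from {1,…,6} summing to 7 is 20.
P(sum = 7) = 20/1296 = 5/324.

5/324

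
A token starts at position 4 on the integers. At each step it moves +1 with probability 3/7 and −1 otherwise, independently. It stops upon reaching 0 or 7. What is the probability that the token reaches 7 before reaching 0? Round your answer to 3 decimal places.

0.333

Let r = q/p = (4/7)/(3/7) = 4/3. The recurrence P(i) = p·P(i+1) + q·P(i−1) with P(0)=0, P(7)=1 gives P(i) = (1 − r^i)/(1 − r^7).
P(4) = (1 − (4/3)^4) / (1 − (4/3)^7) = 4725/14197 ≈ 0.333.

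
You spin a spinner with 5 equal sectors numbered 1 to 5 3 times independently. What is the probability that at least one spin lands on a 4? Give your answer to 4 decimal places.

P(no spin lands on a 4) = (4/5)^3 ≈ 0.5120.
P(at least one) = 1 − 0.5120 = 0.4880.

0.4880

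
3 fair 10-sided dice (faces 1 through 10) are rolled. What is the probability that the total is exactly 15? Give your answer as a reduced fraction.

73/1000

There are 10^3 = 1000 equally likely outcomes.
The number of ordered 3-tuples from {1,…,10} summing to 15 is 73.
P(sum = 15) = 73/1000.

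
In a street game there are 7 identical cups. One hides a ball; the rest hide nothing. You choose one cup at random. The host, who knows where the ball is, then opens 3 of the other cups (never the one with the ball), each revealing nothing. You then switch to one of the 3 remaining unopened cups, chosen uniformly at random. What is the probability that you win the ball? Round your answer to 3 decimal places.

Your original cup holds the ball with probability 1/7, so the other 6 collectively hold it with probability 6/7.
The host can always find 3 empty cups to open, so the reveals don't change that 6/7; it is now spread over the 3 remaining unopened cups.
P(win by switching) = (6/7) · (1/3) = 2/7 ≈ 0.286.

0.286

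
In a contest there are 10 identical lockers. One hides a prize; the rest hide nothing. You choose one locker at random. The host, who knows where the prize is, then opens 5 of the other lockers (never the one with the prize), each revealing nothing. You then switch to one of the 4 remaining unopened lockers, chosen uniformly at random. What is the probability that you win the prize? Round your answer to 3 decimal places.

0.225

Your original locker holds the prize with probability 1/10, so the other 9 collectively hold it with probability 9/10.
The host can always find 5 empty lockers to open, so the reveals don't change that 9/10; it is now spread over the 4 remaining unopened lockers.
P(win by switching) = (9/10) · (1/4) = 9/40 ≈ 0.225.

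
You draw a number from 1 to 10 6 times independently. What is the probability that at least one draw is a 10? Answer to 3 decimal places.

0.469

P(no draw is a 10) = (9/10)^6 ≈ 0.531.
P(at least one) = 1 − 0.531 = 0.469.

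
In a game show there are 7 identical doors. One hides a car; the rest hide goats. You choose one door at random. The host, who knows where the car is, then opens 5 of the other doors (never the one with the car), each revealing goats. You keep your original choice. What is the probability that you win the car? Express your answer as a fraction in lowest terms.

1/7

The host can always open 5 empty doors regardless of your choice, so the reveals give no information about your original door.
P(win by staying) = 1/7.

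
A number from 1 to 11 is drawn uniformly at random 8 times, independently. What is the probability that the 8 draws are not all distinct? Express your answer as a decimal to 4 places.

0.9690

P(all 8 different) = 11/11 · 10/11 · ··· · 4/11 ≈ 0.0310.
P(at least two equal) = 1 − 0.0310 = 0.9690.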